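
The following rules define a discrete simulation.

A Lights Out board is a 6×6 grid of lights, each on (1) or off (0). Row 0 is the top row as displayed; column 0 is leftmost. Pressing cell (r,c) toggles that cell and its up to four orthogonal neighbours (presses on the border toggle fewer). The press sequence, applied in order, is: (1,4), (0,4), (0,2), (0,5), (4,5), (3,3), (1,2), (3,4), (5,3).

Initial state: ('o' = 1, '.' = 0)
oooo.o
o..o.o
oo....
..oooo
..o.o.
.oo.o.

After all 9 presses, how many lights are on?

22

t=0: oooo.o
o..o.o
oo....
..oooo
..o.o.
.oo.o.
t=1: oooooo
o...o.
oo..o.
..oooo
..o.o.
.oo.o.
t=2: ooo...
o.....
oo..o.
..oooo
..o.o.
.oo.o.
t=3: o..o..
o.o...
oo..o.
..oooo
..o.o.
.oo.o.
t=4: o..ooo
o.o..o
oo..o.
..oooo
..o.o.
.oo.o.
t=5: o..ooo
o.o..o
oo..o.
..ooo.
..o..o
.oo.oo
t=6: o..ooo
o.o..o
oo.oo.
......
..oo.o
.oo.oo
t=7: o.oooo
oo.o.o
ooooo.
......
..oo.o
.oo.oo
t=8: o.oooo
oo.o.o
oooo..
...ooo
..oooo
.oo.oo
t=9: o.oooo
oo.o.o
oooo..
...ooo
..o.oo
.o.o.o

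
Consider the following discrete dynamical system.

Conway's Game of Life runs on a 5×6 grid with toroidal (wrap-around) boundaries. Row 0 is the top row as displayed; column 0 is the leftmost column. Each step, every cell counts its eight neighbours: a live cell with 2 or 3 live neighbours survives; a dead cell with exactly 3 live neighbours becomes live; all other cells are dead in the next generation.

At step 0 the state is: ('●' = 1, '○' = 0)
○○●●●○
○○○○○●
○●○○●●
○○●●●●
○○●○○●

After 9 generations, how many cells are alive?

k=0  ○○●●●○
○○○○○●
○●○○●●
○○●●●●
○○●○○●
k=1  ○○●●●●
●○●○○●
○○●○○○
○●●○○○
○●○○○●
k=2  ○○●●○○
●○●○○●
●○●●○○
●●●○○○
○●○○○●
k=3  ○○●●●●
●○○○●●
○○○●○○
○○○●○●
○○○●○○
k=4  ●○●○○○
●○●○○○
●○○●○○
○○●●○○
○○○○○●
k=5  ●○○○○●
●○●●○●
○○○●○○
○○●●●○
○●●●○○
k=6  ○○○○○●
●●●●○●
○●○○○●
○●○○●○
●●○○○●
k=7  ○○○○○○
○●●○○●
○○○●○●
○●●○●○
○●○○●●
k=8  ○●●○●●
●○●○●○
○○○●○●
○●●○○○
●●●●●●
k=9  ○○○○○○
●○●○○○
●○○●●●
○○○○○○
○○○○○○

6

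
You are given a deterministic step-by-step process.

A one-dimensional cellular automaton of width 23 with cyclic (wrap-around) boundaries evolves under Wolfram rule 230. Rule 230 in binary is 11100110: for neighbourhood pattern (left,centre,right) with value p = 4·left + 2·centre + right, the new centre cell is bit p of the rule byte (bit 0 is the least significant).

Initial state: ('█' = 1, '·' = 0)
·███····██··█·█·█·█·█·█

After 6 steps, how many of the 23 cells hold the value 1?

step 0: ·███····██··█·█·█·█·█·█
step 1: █·██···█·█·████████████
step 2: ██·█··█████·███████████
step 3: ████·█·█████·██████████
step 4: ███████·█████·█████████
step 5: ████████·█████·████████
step 6: █████████·█████·███████

21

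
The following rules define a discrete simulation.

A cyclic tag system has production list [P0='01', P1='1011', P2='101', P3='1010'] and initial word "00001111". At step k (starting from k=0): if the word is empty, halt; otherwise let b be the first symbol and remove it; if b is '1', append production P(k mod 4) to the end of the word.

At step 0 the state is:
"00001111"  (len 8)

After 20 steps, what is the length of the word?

27

0) "00001111"  (len 8)
1) "0001111"  (len 7)
2) "001111"  (len 6)
3) "01111"  (len 5)
4) "1111"  (len 4)
5) "11101"  (len 5)
6) "11011011"  (len 8)
7) "1011011101"  (len 10)
8) "0110111011010"  (len 13)
9) "110111011010"  (len 12)
10) "101110110101011"  (len 15)
11) "01110110101011101"  (len 17)
12) "1110110101011101"  (len 16)
13) "11011010101110101"  (len 17)
14) "10110101011101011011"  (len 20)
15) "0110101011101011011101"  (len 22)
16) "110101011101011011101"  (len 21)
17) "1010101110101101110101"  (len 22)
18) "0101011101011011101011011"  (len 25)
19) "101011101011011101011011"  (len 24)
20) "010111010110111010110111010"  (len 27)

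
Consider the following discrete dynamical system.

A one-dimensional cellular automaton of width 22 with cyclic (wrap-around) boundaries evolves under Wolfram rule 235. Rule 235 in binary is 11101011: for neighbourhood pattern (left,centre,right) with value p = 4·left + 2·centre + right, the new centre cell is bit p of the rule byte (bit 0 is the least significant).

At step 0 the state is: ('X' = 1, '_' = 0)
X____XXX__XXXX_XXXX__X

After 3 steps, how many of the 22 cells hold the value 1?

22

k=0  X____XXX__XXXX_XXXX__X
k=1  X_XXXXXX_XXXXXXXXXX_XX
k=2  XXXXXXXXXXXXXXXXXXXXXX
k=3  XXXXXXXXXXXXXXXXXXXXXX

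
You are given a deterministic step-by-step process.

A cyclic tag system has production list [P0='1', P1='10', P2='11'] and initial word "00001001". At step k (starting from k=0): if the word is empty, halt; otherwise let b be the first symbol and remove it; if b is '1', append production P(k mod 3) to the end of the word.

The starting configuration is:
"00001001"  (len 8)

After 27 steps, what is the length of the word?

8

step 0: "00001001"  (len 8)
step 1: "0001001"  (len 7)
step 2: "001001"  (len 6)
step 3: "01001"  (len 5)
step 4: "1001"  (len 4)
step 5: "00110"  (len 5)
step 6: "0110"  (len 4)
step 7: "110"  (len 3)
step 8: "1010"  (len 4)
step 9: "01011"  (len 5)
step 10: "1011"  (len 4)
step 11: "01110"  (len 5)
step 12: "1110"  (len 4)
step 13: "1101"  (len 4)
step 14: "10110"  (len 5)
step 15: "011011"  (len 6)
step 16: "11011"  (len 5)
step 17: "101110"  (len 6)
step 18: "0111011"  (len 7)
step 19: "111011"  (len 6)
step 20: "1101110"  (len 7)
step 21: "10111011"  (len 8)
step 22: "01110111"  (len 8)
step 23: "1110111"  (len 7)
step 24: "11011111"  (len 8)
step 25: "10111111"  (len 8)
step 26: "011111110"  (len 9)
step 27: "11111110"  (len 8)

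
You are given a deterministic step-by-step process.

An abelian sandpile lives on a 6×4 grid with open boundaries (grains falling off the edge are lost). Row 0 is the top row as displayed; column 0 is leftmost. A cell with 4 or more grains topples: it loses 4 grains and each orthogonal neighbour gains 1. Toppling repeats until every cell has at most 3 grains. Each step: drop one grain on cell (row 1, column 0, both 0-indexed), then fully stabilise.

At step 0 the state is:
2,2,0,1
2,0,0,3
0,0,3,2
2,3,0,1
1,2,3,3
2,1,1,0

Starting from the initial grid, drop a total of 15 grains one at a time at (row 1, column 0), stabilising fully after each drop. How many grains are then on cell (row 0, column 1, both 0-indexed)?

k=0  2,2,0,1
2,0,0,3
0,0,3,2
2,3,0,1
1,2,3,3
2,1,1,0
k=1  2,2,0,1
3,0,0,3
0,0,3,2
2,3,0,1
1,2,3,3
2,1,1,0
k=2  3,2,0,1
0,1,0,3
1,0,3,2
2,3,0,1
1,2,3,3
2,1,1,0
k=3  3,2,0,1
1,1,0,3
1,0,3,2
2,3,0,1
1,2,3,3
2,1,1,0
k=4  3,2,0,1
2,1,0,3
1,0,3,2
2,3,0,1
1,2,3,3
2,1,1,0
k=5  3,2,0,1
3,1,0,3
1,0,3,2
2,3,0,1
1,2,3,3
2,1,1,0
k=6  0,3,0,1
1,2,0,3
2,0,3,2
2,3,0,1
1,2,3,3
2,1,1,0
k=7  0,3,0,1
2,2,0,3
2,0,3,2
2,3,0,1
1,2,3,3
2,1,1,0
k=8  0,3,0,1
3,2,0,3
2,0,3,2
2,3,0,1
1,2,3,3
2,1,1,0
k=9  1,3,0,1
0,3,0,3
3,0,3,2
2,3,0,1
1,2,3,3
2,1,1,0
k=10  1,3,0,1
1,3,0,3
3,0,3,2
2,3,0,1
1,2,3,3
2,1,1,0
k=11  1,3,0,1
2,3,0,3
3,0,3,2
2,3,0,1
1,2,3,3
2,1,1,0
k=12  1,3,0,1
3,3,0,3
3,0,3,2
2,3,0,1
1,2,3,3
2,1,1,0
k=13  3,0,1,1
2,1,1,3
0,2,3,2
3,3,0,1
1,2,3,3
2,1,1,0
k=14  3,0,1,1
3,1,1,3
0,2,3,2
3,3,0,1
1,2,3,3
2,1,1,0
k=15  0,1,1,1
1,2,1,3
1,2,3,2
3,3,0,1
1,2,3,3
2,1,1,0

1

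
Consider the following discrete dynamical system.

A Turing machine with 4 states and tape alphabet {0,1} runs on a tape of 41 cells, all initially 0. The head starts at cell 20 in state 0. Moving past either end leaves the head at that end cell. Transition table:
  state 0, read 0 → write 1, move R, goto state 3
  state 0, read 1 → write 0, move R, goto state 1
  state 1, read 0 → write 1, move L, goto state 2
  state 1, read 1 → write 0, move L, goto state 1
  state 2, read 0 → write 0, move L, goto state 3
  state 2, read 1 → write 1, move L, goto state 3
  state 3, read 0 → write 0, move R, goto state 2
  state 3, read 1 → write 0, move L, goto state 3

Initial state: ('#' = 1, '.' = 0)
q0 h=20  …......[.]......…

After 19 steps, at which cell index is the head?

21

[0] q0 h=20  …......[.]......…
[1] q3 h=21  ….....#[.]......…
[2] q2 h=22  …....#.[.]......…
[3] q3 h=21  ….....#[.]......…
[4] q2 h=22  …....#.[.]......…
[5] q3 h=21  ….....#[.]......…
[6] q2 h=22  …....#.[.]......…
[7] q3 h=21  ….....#[.]......…
[8] q2 h=22  …....#.[.]......…
[9] q3 h=21  ….....#[.]......…
[10] q2 h=22  …....#.[.]......…
[11] q3 h=21  ….....#[.]......…
[12] q2 h=22  …....#.[.]......…
[13] q3 h=21  ….....#[.]......…
[14] q2 h=22  …....#.[.]......…
[15] q3 h=21  ….....#[.]......…
[16] q2 h=22  …....#.[.]......…
[17] q3 h=21  ….....#[.]......…
[18] q2 h=22  …....#.[.]......…
[19] q3 h=21  ….....#[.]......…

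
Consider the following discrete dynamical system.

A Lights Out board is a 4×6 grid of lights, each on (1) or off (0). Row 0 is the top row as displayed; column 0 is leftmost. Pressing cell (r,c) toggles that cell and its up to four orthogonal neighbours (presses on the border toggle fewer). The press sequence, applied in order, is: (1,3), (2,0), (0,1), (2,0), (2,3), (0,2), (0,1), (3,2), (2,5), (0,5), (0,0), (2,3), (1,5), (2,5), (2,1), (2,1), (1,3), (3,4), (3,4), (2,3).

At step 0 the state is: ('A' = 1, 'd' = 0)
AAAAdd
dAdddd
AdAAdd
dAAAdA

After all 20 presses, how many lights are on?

13

[0] AAAAdd
dAdddd
AdAAdd
dAAAdA
[1] AAAddd
dAAAAd
AdAddd
dAAAdA
[2] AAAddd
AAAAAd
dAAddd
AAAAdA
[3] dddddd
AdAAAd
dAAddd
AAAAdA
[4] dddddd
ddAAAd
AdAddd
dAAAdA
[5] dddddd
ddAdAd
AddAAd
dAAddA
[6] dAAAdd
ddddAd
AddAAd
dAAddA
[7] AddAdd
dAddAd
AddAAd
dAAddA
[8] AddAdd
dAddAd
AdAAAd
dddAdA
[9] AddAdd
dAddAA
AdAAdA
dddAdd
[10] AddAAA
dAddAd
AdAAdA
dddAdd
[11] dAdAAA
AAddAd
AdAAdA
dddAdd
[12] dAdAAA
AAdAAd
AdddAA
dddddd
[13] dAdAAd
AAdAdA
AdddAd
dddddd
[14] dAdAAd
AAdAdd
AddddA
dddddA
[15] dAdAAd
AddAdd
dAAddA
dAdddA
[16] dAdAAd
AAdAdd
AddddA
dddddA
[17] dAddAd
AAAdAd
AddAdA
dddddA
[18] dAddAd
AAAdAd
AddAAA
dddAAd
[19] dAddAd
AAAdAd
AddAdA
dddddA
[20] dAddAd
AAAAAd
AdAdAA
dddAdA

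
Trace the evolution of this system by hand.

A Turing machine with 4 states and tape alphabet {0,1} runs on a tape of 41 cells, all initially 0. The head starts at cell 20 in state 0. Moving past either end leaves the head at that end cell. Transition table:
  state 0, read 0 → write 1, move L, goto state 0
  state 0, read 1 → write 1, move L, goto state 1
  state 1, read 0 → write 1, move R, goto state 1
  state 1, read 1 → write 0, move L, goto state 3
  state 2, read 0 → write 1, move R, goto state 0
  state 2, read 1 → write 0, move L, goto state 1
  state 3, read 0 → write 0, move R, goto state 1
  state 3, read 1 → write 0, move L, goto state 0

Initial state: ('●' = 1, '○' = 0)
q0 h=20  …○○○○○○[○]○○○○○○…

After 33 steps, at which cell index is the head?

gen 0: q0 h=20  …○○○○○○[○]○○○○○○…
gen 1: q0 h=19  …○○○○○○[○]●○○○○○…
gen 2: q0 h=18  …○○○○○○[○]●●○○○○…
gen 3: q0 h=17  …○○○○○○[○]●●●○○○…
gen 4: q0 h=16  …○○○○○○[○]●●●●○○…
gen 5: q0 h=15  …○○○○○○[○]●●●●●○…
gen 6: q0 h=14  …○○○○○○[○]●●●●●●…
gen 7: q0 h=13  …○○○○○○[○]●●●●●●…
gen 8: q0 h=12  …○○○○○○[○]●●●●●●…
gen 9: q0 h=11  …○○○○○○[○]●●●●●●…
gen 10: q0 h=10  …○○○○○○[○]●●●●●●…
gen 11: q0 h= 9  …○○○○○○[○]●●●●●●…
gen 12: q0 h= 8  …○○○○○○[○]●●●●●●…
gen 13: q0 h= 7  …○○○○○○[○]●●●●●●…
gen 14: q0 h= 6  |○○○○○○[○]●●●●●●…
gen 15: q0 h= 5  |○○○○○[○]●●●●●●…
gen 16: q0 h= 4  |○○○○[○]●●●●●●…
gen 17: q0 h= 3  |○○○[○]●●●●●●…
gen 18: q0 h= 2  |○○[○]●●●●●●…
gen 19: q0 h= 1  |○[○]●●●●●●…
gen 20: q0 h= 0  |[○]●●●●●●…
gen 21: q0 h= 0  |[●]●●●●●●…
gen 22: q1 h= 0  |[●]●●●●●●…
gen 23: q3 h= 0  |[○]●●●●●●…
gen 24: q1 h= 1  |○[●]●●●●●●…
gen 25: q3 h= 0  |[○]○●●●●●…
gen 26: q1 h= 1  |○[○]●●●●●●…
gen 27: q1 h= 2  |○●[●]●●●●●●…
gen 28: q3 h= 1  |○[●]○●●●●●…
gen 29: q0 h= 0  |[○]○○●●●●…
gen 30: q0 h= 0  |[●]○○●●●●…
gen 31: q1 h= 0  |[●]○○●●●●…
gen 32: q3 h= 0  |[○]○○●●●●…
gen 33: q1 h= 1  |○[○]○●●●●●…

1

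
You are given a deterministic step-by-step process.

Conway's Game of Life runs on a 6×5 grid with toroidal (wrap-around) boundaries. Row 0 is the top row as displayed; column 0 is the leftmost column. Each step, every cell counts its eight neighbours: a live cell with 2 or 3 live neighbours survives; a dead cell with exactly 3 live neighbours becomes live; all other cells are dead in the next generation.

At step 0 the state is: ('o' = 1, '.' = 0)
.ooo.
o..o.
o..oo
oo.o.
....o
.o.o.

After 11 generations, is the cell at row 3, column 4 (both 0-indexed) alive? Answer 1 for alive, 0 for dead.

k=0  .ooo.
o..o.
o..oo
oo.o.
....o
.o.o.
k=1  oo.o.
o....
...o.
.ooo.
.o.oo
oo.oo
k=2  ...o.
ooo..
.o.oo
oo...
.....
.....
k=3  .oo..
oo...
...oo
ooo.o
.....
.....
k=4  ooo..
oo.oo
...o.
ooo.o
oo...
.....
k=5  ..oo.
...o.
.....
..ooo
..o.o
..o..
k=6  ..oo.
..oo.
..o.o
..o.o
.oo.o
.oo..
k=7  .....
.o..o
.oo.o
..o.o
.....
o....
k=8  o....
.ooo.
.oo.o
ooo..
.....
.....
k=9  .oo..
...oo
....o
o.oo.
.o...
.....
k=10  ..oo.
o.ooo
o.o..
ooooo
.oo..
.oo..
k=11  o....
o....
.....
....o
....o
.....

1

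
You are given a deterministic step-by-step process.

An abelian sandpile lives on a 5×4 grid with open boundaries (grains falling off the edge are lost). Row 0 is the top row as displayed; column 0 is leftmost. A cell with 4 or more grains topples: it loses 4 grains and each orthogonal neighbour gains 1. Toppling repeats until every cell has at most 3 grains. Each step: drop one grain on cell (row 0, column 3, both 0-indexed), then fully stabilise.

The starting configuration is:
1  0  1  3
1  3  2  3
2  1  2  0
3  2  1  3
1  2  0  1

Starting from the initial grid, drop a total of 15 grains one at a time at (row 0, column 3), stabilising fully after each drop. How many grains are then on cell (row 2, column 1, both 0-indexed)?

step 0: 1  0  1  3
1  3  2  3
2  1  2  0
3  2  1  3
1  2  0  1
step 1: 1  0  2  1
1  3  3  0
2  1  2  1
3  2  1  3
1  2  0  1
step 2: 1  0  2  2
1  3  3  0
2  1  2  1
3  2  1  3
1  2  0  1
step 3: 1  0  2  3
1  3  3  0
2  1  2  1
3  2  1  3
1  2  0  1
step 4: 1  0  3  0
1  3  3  1
2  1  2  1
3  2  1  3
1  2  0  1
step 5: 1  0  3  1
1  3  3  1
2  1  2  1
3  2  1  3
1  2  0  1
step 6: 1  0  3  2
1  3  3  1
2  1  2  1
3  2  1  3
1  2  0  1
step 7: 1  0  3  3
1  3  3  1
2  1  2  1
3  2  1  3
1  2  0  1
step 8: 1  2  1  1
2  0  1  3
2  2  3  1
3  2  1  3
1  2  0  1
step 9: 1  2  1  2
2  0  1  3
2  2  3  1
3  2  1  3
1  2  0  1
step 10: 1  2  1  3
2  0  1  3
2  2  3  1
3  2  1  3
1  2  0  1
step 11: 1  2  2  1
2  0  2  0
2  2  3  2
3  2  1  3
1  2  0  1
step 12: 1  2  2  2
2  0  2  0
2  2  3  2
3  2  1  3
1  2  0  1
step 13: 1  2  2  3
2  0  2  0
2  2  3  2
3  2  1  3
1  2  0  1
step 14: 1  2  3  0
2  0  2  1
2  2  3  2
3  2  1  3
1  2  0  1
step 15: 1  2  3  1
2  0  2  1
2  2  3  2
3  2  1  3
1  2  0  1

2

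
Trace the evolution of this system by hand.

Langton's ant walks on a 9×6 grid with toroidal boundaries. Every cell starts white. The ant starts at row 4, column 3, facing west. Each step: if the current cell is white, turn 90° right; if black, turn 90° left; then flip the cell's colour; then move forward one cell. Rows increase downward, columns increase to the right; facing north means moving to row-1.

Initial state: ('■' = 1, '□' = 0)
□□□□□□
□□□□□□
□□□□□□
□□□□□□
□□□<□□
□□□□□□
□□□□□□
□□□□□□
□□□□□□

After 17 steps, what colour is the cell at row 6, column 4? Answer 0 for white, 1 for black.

t=0: □□□□□□
□□□□□□
□□□□□□
□□□□□□
□□□<□□
□□□□□□
□□□□□□
□□□□□□
□□□□□□
t=1: □□□□□□
□□□□□□
□□□□□□
□□□^□□
□□□■□□
□□□□□□
□□□□□□
□□□□□□
□□□□□□
t=2: □□□□□□
□□□□□□
□□□□□□
□□□■>□
□□□■□□
□□□□□□
□□□□□□
□□□□□□
□□□□□□
t=3: □□□□□□
□□□□□□
□□□□□□
□□□■■□
□□□■v□
□□□□□□
□□□□□□
□□□□□□
□□□□□□
t=4: □□□□□□
□□□□□□
□□□□□□
□□□■■□
□□□<■□
□□□□□□
□□□□□□
□□□□□□
□□□□□□
t=5: □□□□□□
□□□□□□
□□□□□□
□□□■■□
□□□□■□
□□□v□□
□□□□□□
□□□□□□
□□□□□□
t=6: □□□□□□
□□□□□□
□□□□□□
□□□■■□
□□□□■□
□□<■□□
□□□□□□
□□□□□□
□□□□□□
t=7: □□□□□□
□□□□□□
□□□□□□
□□□■■□
□□^□■□
□□■■□□
□□□□□□
□□□□□□
□□□□□□
t=8: □□□□□□
□□□□□□
□□□□□□
□□□■■□
□□■>■□
□□■■□□
□□□□□□
□□□□□□
□□□□□□
t=9: □□□□□□
□□□□□□
□□□□□□
□□□■■□
□□■■■□
□□■v□□
□□□□□□
□□□□□□
□□□□□□
t=10: □□□□□□
□□□□□□
□□□□□□
□□□■■□
□□■■■□
□□■□>□
□□□□□□
□□□□□□
□□□□□□
t=11: □□□□□□
□□□□□□
□□□□□□
□□□■■□
□□■■■□
□□■□■□
□□□□v□
□□□□□□
□□□□□□
t=12: □□□□□□
□□□□□□
□□□□□□
□□□■■□
□□■■■□
□□■□■□
□□□<■□
□□□□□□
□□□□□□
t=13: □□□□□□
□□□□□□
□□□□□□
□□□■■□
□□■■■□
□□■^■□
□□□■■□
□□□□□□
□□□□□□
t=14: □□□□□□
□□□□□□
□□□□□□
□□□■■□
□□■■■□
□□■■>□
□□□■■□
□□□□□□
□□□□□□
t=15: □□□□□□
□□□□□□
□□□□□□
□□□■■□
□□■■^□
□□■■□□
□□□■■□
□□□□□□
□□□□□□
t=16: □□□□□□
□□□□□□
□□□□□□
□□□■■□
□□■<□□
□□■■□□
□□□■■□
□□□□□□
□□□□□□
t=17: □□□□□□
□□□□□□
□□□□□□
□□□■■□
□□■□□□
□□■v□□
□□□■■□
□□□□□□
□□□□□□

1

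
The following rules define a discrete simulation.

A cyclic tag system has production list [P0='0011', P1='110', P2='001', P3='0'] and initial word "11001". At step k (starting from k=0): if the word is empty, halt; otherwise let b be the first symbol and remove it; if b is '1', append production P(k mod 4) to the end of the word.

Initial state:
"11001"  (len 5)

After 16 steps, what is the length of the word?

15

k=0  "11001"  (len 5)
k=1  "10010011"  (len 8)
k=2  "0010011110"  (len 10)
k=3  "010011110"  (len 9)
k=4  "10011110"  (len 8)
k=5  "00111100011"  (len 11)
k=6  "0111100011"  (len 10)
k=7  "111100011"  (len 9)
k=8  "111000110"  (len 9)
k=9  "110001100011"  (len 12)
k=10  "10001100011110"  (len 14)
k=11  "0001100011110001"  (len 16)
k=12  "001100011110001"  (len 15)
k=13  "01100011110001"  (len 14)
k=14  "1100011110001"  (len 13)
k=15  "100011110001001"  (len 15)
k=16  "000111100010010"  (len 15)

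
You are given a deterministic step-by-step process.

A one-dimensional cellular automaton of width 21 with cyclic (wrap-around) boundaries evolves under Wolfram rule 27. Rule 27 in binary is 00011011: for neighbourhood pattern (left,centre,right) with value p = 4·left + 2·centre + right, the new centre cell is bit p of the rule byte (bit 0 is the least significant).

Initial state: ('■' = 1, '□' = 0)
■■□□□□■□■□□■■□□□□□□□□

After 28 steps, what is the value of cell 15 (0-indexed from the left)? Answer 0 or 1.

gen 0: ■■□□□□■□■□□■■□□□□□□□□
gen 1: ■□■■■■□□□■■■□■■■■■■■■
gen 2: □□■□□□■■■■□□□■□□□□□□□
gen 3: ■■□■■■■□□□■■■□■■■■■■■
gen 4: □□□■□□□■■■■□□□■□□□□□□
gen 5: ■■■□■■■■□□□■■■□■■■■■■
gen 6: □□□□■□□□■■■■□□□■□□□□□
gen 7: ■■■■□■■■■□□□■■■□■■■■■
gen 8: □□□□□■□□□■■■■□□□■□□□□
gen 9: ■■■■■□■■■■□□□■■■□■■■■
gen 10: □□□□□□■□□□■■■■□□□■□□□
gen 11: ■■■■■■□■■■■□□□■■■□■■■
gen 12: □□□□□□□■□□□■■■■□□□■□□
gen 13: ■■■■■■■□■■■■□□□■■■□■■
gen 14: □□□□□□□□■□□□■■■■□□□■□
gen 15: ■■■■■■■■□■■■■□□□■■■□■
gen 16: □□□□□□□□□■□□□■■■■□□□■
gen 17: ■■■■■■■■■□■■■■□□□■■■□
gen 18: ■□□□□□□□□□■□□□■■■■□□□
gen 19: □■■■■■■■■■□■■■■□□□■■■
gen 20: □■□□□□□□□□□■□□□■■■■□□
gen 21: ■□■■■■■■■■■□■■■■□□□■■
gen 22: □□■□□□□□□□□□■□□□■■■■□
gen 23: ■■□■■■■■■■■■□■■■■□□□■
gen 24: □□□■□□□□□□□□□■□□□■■■■
gen 25: ■■■□■■■■■■■■■□■■■■□□□
gen 26: ■□□□■□□□□□□□□□■□□□■■■
gen 27: □■■■□■■■■■■■■■□■■■■□□
gen 28: ■■□□□■□□□□□□□□□■□□□■■

1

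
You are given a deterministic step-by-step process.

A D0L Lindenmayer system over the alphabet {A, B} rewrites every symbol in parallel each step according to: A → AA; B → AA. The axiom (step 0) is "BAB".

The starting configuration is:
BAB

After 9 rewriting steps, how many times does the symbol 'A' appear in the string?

1536

0) BAB
1) AAAAAA
2) AAAAAAAAAAAA
3) AAAAAAAAAAAAAAAAAAAAAAAA
4) AAAAAAAAAAAAAAAAAAAAAAAAAAAAAAAAAAAAAAAAAAAAAAAA
5) AAAAAAAAAAAAAAAAAAAAAAAAAAAAAAAAAAAAAAAAAAAAAAAAAAAAAAAAAAAAAAAAAAAAAAAAAAAAAAAAAAAAAAAAAAAAAAAA
6) AAAAAAAAAAAAAAAAAAAAAAAAAAAAAAAAAAAAAAAAAAAAAAAAAAAAAAAAAA…AAAAAAAAAAAAAAAAAAAAAAAAAAAAAAAAAAAAAAAAAAAAAAAAAAAAAAAAAA  (len 192)
7) AAAAAAAAAAAAAAAAAAAAAAAAAAAAAAAAAAAAAAAAAAAAAAAAAAAAAAAAAA…AAAAAAAAAAAAAAAAAAAAAAAAAAAAAAAAAAAAAAAAAAAAAAAAAAAAAAAAAA  (len 384)
8) AAAAAAAAAAAAAAAAAAAAAAAAAAAAAAAAAAAAAAAAAAAAAAAAAAAAAAAAAA…AAAAAAAAAAAAAAAAAAAAAAAAAAAAAAAAAAAAAAAAAAAAAAAAAAAAAAAAAA  (len 768)
9) AAAAAAAAAAAAAAAAAAAAAAAAAAAAAAAAAAAAAAAAAAAAAAAAAAAAAAAAAA…AAAAAAAAAAAAAAAAAAAAAAAAAAAAAAAAAAAAAAAAAAAAAAAAAAAAAAAAAA  (len 1536)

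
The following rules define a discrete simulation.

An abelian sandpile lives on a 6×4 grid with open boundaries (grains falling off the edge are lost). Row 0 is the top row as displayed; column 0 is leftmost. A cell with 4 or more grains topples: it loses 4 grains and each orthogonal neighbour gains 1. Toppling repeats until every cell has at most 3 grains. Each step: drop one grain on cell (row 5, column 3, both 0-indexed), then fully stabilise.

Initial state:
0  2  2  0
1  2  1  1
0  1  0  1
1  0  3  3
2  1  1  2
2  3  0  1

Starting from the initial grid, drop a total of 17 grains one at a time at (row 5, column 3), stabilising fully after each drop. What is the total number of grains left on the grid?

32

0) 0  2  2  0
1  2  1  1
0  1  0  1
1  0  3  3
2  1  1  2
2  3  0  1
1) 0  2  2  0
1  2  1  1
0  1  0  1
1  0  3  3
2  1  1  2
2  3  0  2
2) 0  2  2  0
1  2  1  1
0  1  0  1
1  0  3  3
2  1  1  2
2  3  0  3
3) 0  2  2  0
1  2  1  1
0  1  0  1
1  0  3  3
2  1  1  3
2  3  1  0
4) 0  2  2  0
1  2  1  1
0  1  0  1
1  0  3  3
2  1  1  3
2  3  1  1
5) 0  2  2  0
1  2  1  1
0  1  0  1
1  0  3  3
2  1  1  3
2  3  1  2
6) 0  2  2  0
1  2  1  1
0  1  0  1
1  0  3  3
2  1  1  3
2  3  1  3
7) 0  2  2  0
1  2  1  1
0  1  1  2
1  1  0  1
2  1  3  1
2  3  2  1
8) 0  2  2  0
1  2  1  1
0  1  1  2
1  1  0  1
2  1  3  1
2  3  2  2
9) 0  2  2  0
1  2  1  1
0  1  1  2
1  1  0  1
2  1  3  1
2  3  2  3
10) 0  2  2  0
1  2  1  1
0  1  1  2
1  1  0  1
2  1  3  2
2  3  3  0
11) 0  2  2  0
1  2  1  1
0  1  1  2
1  1  0  1
2  1  3  2
2  3  3  1
12) 0  2  2  0
1  2  1  1
0  1  1  2
1  1  0  1
2  1  3  2
2  3  3  2
13) 0  2  2  0
1  2  1  1
0  1  1  2
1  1  0  1
2  1  3  2
2  3  3  3
14) 0  2  2  0
1  2  1  1
0  1  1  2
1  1  1  2
2  3  1  0
3  0  2  2
15) 0  2  2  0
1  2  1  1
0  1  1  2
1  1  1  2
2  3  1  0
3  0  2  3
16) 0  2  2  0
1  2  1  1
0  1  1  2
1  1  1  2
2  3  1  1
3  0  3  0
17) 0  2  2  0
1  2  1  1
0  1  1  2
1  1  1  2
2  3  1  1
3  0  3  1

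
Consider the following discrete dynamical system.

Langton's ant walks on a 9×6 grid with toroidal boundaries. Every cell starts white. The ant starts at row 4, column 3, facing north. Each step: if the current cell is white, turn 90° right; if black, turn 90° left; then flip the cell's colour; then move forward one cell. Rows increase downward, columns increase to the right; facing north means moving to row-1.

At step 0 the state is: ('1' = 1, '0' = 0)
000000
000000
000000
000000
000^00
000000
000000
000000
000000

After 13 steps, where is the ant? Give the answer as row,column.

t=0: 000000
000000
000000
000000
000^00
000000
000000
000000
000000
t=1: 000000
000000
000000
000000
0001>0
000000
000000
000000
000000
t=2: 000000
000000
000000
000000
000110
0000v0
000000
000000
000000
t=3: 000000
000000
000000
000000
000110
000<10
000000
000000
000000
t=4: 000000
000000
000000
000000
000^10
000110
000000
000000
000000
t=5: 000000
000000
000000
000000
00<010
000110
000000
000000
000000
t=6: 000000
000000
000000
00^000
001010
000110
000000
000000
000000
t=7: 000000
000000
000000
001>00
001010
000110
000000
000000
000000
t=8: 000000
000000
000000
001100
001v10
000110
000000
000000
000000
t=9: 000000
000000
000000
001100
00<110
000110
000000
000000
000000
t=10: 000000
000000
000000
001100
000110
00v110
000000
000000
000000
t=11: 000000
000000
000000
001100
000110
0<1110
000000
000000
000000
t=12: 000000
000000
000000
001100
0^0110
011110
000000
000000
000000
t=13: 000000
000000
000000
001100
01>110
011110
000000
000000
000000

4,2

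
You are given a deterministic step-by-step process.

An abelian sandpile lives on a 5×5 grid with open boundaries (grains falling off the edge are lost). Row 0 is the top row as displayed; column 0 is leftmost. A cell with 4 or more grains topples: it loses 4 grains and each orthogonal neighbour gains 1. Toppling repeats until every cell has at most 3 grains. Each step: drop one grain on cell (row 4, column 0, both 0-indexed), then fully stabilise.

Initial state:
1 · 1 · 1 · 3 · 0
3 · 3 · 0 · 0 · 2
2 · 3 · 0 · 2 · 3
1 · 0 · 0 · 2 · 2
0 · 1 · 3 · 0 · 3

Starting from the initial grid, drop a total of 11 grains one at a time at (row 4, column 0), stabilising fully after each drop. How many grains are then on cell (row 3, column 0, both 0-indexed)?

3

step 0: 1 · 1 · 1 · 3 · 0
3 · 3 · 0 · 0 · 2
2 · 3 · 0 · 2 · 3
1 · 0 · 0 · 2 · 2
0 · 1 · 3 · 0 · 3
step 1: 1 · 1 · 1 · 3 · 0
3 · 3 · 0 · 0 · 2
2 · 3 · 0 · 2 · 3
1 · 0 · 0 · 2 · 2
1 · 1 · 3 · 0 · 3
step 2: 1 · 1 · 1 · 3 · 0
3 · 3 · 0 · 0 · 2
2 · 3 · 0 · 2 · 3
1 · 0 · 0 · 2 · 2
2 · 1 · 3 · 0 · 3
step 3: 1 · 1 · 1 · 3 · 0
3 · 3 · 0 · 0 · 2
2 · 3 · 0 · 2 · 3
1 · 0 · 0 · 2 · 2
3 · 1 · 3 · 0 · 3
step 4: 1 · 1 · 1 · 3 · 0
3 · 3 · 0 · 0 · 2
2 · 3 · 0 · 2 · 3
2 · 0 · 0 · 2 · 2
0 · 2 · 3 · 0 · 3
step 5: 1 · 1 · 1 · 3 · 0
3 · 3 · 0 · 0 · 2
2 · 3 · 0 · 2 · 3
2 · 0 · 0 · 2 · 2
1 · 2 · 3 · 0 · 3
step 6: 1 · 1 · 1 · 3 · 0
3 · 3 · 0 · 0 · 2
2 · 3 · 0 · 2 · 3
2 · 0 · 0 · 2 · 2
2 · 2 · 3 · 0 · 3
step 7: 1 · 1 · 1 · 3 · 0
3 · 3 · 0 · 0 · 2
2 · 3 · 0 · 2 · 3
2 · 0 · 0 · 2 · 2
3 · 2 · 3 · 0 · 3
step 8: 1 · 1 · 1 · 3 · 0
3 · 3 · 0 · 0 · 2
2 · 3 · 0 · 2 · 3
3 · 0 · 0 · 2 · 2
0 · 3 · 3 · 0 · 3
step 9: 1 · 1 · 1 · 3 · 0
3 · 3 · 0 · 0 · 2
2 · 3 · 0 · 2 · 3
3 · 0 · 0 · 2 · 2
1 · 3 · 3 · 0 · 3
step 10: 1 · 1 · 1 · 3 · 0
3 · 3 · 0 · 0 · 2
2 · 3 · 0 · 2 · 3
3 · 0 · 0 · 2 · 2
2 · 3 · 3 · 0 · 3
step 11: 1 · 1 · 1 · 3 · 0
3 · 3 · 0 · 0 · 2
2 · 3 · 0 · 2 · 3
3 · 0 · 0 · 2 · 2
3 · 3 · 3 · 0 · 3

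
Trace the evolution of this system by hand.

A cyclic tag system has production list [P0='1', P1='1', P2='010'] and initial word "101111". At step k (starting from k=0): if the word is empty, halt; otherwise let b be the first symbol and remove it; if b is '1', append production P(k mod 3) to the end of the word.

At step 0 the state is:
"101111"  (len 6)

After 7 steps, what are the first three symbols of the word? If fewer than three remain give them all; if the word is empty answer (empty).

0) "101111"  (len 6)
1) "011111"  (len 6)
2) "11111"  (len 5)
3) "1111010"  (len 7)
4) "1110101"  (len 7)
5) "1101011"  (len 7)
6) "101011010"  (len 9)
7) "010110101"  (len 9)

010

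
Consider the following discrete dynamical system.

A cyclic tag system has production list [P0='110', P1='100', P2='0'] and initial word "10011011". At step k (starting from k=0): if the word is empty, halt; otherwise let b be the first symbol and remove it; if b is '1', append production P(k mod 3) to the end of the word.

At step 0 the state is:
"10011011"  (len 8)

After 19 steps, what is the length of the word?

17

0) "10011011"  (len 8)
1) "0011011110"  (len 10)
2) "011011110"  (len 9)
3) "11011110"  (len 8)
4) "1011110110"  (len 10)
5) "011110110100"  (len 12)
6) "11110110100"  (len 11)
7) "1110110100110"  (len 13)
8) "110110100110100"  (len 15)
9) "101101001101000"  (len 15)
10) "01101001101000110"  (len 17)
11) "1101001101000110"  (len 16)
12) "1010011010001100"  (len 16)
13) "010011010001100110"  (len 18)
14) "10011010001100110"  (len 17)
15) "00110100011001100"  (len 17)
16) "0110100011001100"  (len 16)
17) "110100011001100"  (len 15)
18) "101000110011000"  (len 15)
19) "01000110011000110"  (len 17)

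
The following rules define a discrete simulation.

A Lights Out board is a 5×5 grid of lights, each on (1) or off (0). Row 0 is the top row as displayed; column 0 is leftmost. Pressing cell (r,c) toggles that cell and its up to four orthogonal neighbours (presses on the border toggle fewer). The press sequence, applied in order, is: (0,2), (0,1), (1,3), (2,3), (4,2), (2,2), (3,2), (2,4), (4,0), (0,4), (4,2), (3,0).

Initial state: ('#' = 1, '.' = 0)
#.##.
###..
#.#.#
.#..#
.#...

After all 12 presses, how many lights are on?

k=0  #.##.
###..
#.#.#
.#..#
.#...
k=1  ##...
##...
#.#.#
.#..#
.#...
k=2  ..#..
#....
#.#.#
.#..#
.#...
k=3  ..##.
#.###
#.###
.#..#
.#...
k=4  ..##.
#.#.#
#....
.#.##
.#...
k=5  ..##.
#.#.#
#....
.####
..##.
k=6  ..##.
#...#
####.
.#.##
..##.
k=7  ..##.
#...#
##.#.
..#.#
...#.
k=8  ..##.
#....
##..#
..#..
...#.
k=9  ..##.
#....
##..#
#.#..
##.#.
k=10  ..#.#
#...#
##..#
#.#..
##.#.
k=11  ..#.#
#...#
##..#
#....
#.#..
k=12  ..#.#
#...#
.#..#
.#...
..#..

8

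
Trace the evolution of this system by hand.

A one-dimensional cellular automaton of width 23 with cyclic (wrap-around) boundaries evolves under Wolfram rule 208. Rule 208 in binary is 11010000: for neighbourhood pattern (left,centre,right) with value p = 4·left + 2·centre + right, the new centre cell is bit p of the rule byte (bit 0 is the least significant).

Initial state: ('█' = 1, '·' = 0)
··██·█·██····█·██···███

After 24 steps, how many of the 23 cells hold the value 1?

k=0  ··██·█·██····█·██···███
k=1  █··█····██······██···██
k=2  ██··█····██······██···█
k=3  ███··█····██······██···
k=4  ·███··█····██······██··
k=5  ··███··█····██······██·
k=6  ···███··█····██······██
k=7  █···███··█····██······█
k=8  ██···███··█····██······
k=9  ·██···███··█····██·····
k=10  ··██···███··█····██····
k=11  ···██···███··█····██···
k=12  ····██···███··█····██··
k=13  ·····██···███··█····██·
k=14  ······██···███··█····██
k=15  █······██···███··█····█
k=16  ██······██···███··█····
k=17  ·██······██···███··█···
k=18  ··██······██···███··█··
k=19  ···██······██···███··█·
k=20  ····██······██···███··█
k=21  █····██······██···███··
k=22  ·█····██······██···███·
k=23  ··█····██······██···███
k=24  █··█····██······██···██

8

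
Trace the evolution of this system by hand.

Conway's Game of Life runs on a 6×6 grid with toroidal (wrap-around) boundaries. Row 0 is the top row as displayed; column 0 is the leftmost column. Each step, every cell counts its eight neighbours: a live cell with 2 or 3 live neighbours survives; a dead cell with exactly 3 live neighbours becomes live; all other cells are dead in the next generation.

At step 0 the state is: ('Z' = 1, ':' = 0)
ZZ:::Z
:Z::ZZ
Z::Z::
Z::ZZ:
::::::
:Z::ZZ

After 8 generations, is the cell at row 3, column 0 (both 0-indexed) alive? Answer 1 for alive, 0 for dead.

1

t=0: ZZ:::Z
:Z::ZZ
Z::Z::
Z::ZZ:
::::::
:Z::ZZ
t=1: :ZZ:::
:ZZ:Z:
ZZZZ::
:::ZZZ
Z::Z::
:Z::ZZ
t=2: ::::ZZ
::::::
Z:::::
:::::Z
Z:ZZ::
:Z:ZZZ
t=3: Z::Z:Z
:::::Z
::::::
ZZ:::Z
ZZZZ::
:Z::::
t=4: Z:::ZZ
Z:::ZZ
:::::Z
:::::Z
:::::Z
:::ZZZ
t=5: ::::::
::::::
::::::
Z:::ZZ
Z::::Z
:::Z::
t=6: ::::::
::::::
:::::Z
Z:::Z:
Z:::::
::::::
t=7: ::::::
::::::
:::::Z
Z:::::
:::::Z
::::::
t=8: ::::::
::::::
::::::
Z::::Z
::::::
::::::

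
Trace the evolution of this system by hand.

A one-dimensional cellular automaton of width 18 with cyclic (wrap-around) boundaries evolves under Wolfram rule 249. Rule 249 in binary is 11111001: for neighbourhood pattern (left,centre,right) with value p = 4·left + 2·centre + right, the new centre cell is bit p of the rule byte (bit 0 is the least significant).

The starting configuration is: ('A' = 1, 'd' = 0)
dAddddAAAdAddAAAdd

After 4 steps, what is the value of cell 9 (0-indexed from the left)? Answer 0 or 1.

1

step 0: dAddddAAAdAddAAAdd
step 1: ddAAAdAAAAdAdAAAAA
step 2: AdAAAAAAAAAdAAAAAA
step 3: AAAAAAAAAAAAAAAAAA
step 4: AAAAAAAAAAAAAAAAAA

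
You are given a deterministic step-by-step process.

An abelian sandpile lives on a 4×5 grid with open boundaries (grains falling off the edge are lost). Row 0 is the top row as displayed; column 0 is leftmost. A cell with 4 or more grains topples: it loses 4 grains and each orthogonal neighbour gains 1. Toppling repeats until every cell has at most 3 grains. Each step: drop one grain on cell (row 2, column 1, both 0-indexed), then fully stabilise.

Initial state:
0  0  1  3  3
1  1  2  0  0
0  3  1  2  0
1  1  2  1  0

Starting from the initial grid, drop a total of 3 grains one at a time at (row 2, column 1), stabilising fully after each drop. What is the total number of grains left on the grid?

25

[0] 0  0  1  3  3
1  1  2  0  0
0  3  1  2  0
1  1  2  1  0
[1] 0  0  1  3  3
1  2  2  0  0
1  0  2  2  0
1  2  2  1  0
[2] 0  0  1  3  3
1  2  2  0  0
1  1  2  2  0
1  2  2  1  0
[3] 0  0  1  3  3
1  2  2  0  0
1  2  2  2  0
1  2  2  1  0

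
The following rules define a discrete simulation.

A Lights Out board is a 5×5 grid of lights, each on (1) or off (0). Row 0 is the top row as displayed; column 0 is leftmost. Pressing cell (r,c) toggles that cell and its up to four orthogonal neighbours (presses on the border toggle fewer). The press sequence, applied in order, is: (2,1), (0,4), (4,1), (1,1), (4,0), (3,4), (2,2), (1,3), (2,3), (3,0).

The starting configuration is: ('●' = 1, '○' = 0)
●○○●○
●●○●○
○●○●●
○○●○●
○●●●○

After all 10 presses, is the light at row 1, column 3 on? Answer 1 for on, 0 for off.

step 0: ●○○●○
●●○●○
○●○●●
○○●○●
○●●●○
step 1: ●○○●○
●○○●○
●○●●●
○●●○●
○●●●○
step 2: ●○○○●
●○○●●
●○●●●
○●●○●
○●●●○
step 3: ●○○○●
●○○●●
●○●●●
○○●○●
●○○●○
step 4: ●●○○●
○●●●●
●●●●●
○○●○●
●○○●○
step 5: ●●○○●
○●●●●
●●●●●
●○●○●
○●○●○
step 6: ●●○○●
○●●●●
●●●●○
●○●●○
○●○●●
step 7: ●●○○●
○●○●●
●○○○○
●○○●○
○●○●●
step 8: ●●○●●
○●●○○
●○○●○
●○○●○
○●○●●
step 9: ●●○●●
○●●●○
●○●○●
●○○○○
○●○●●
step 10: ●●○●●
○●●●○
○○●○●
○●○○○
●●○●●

1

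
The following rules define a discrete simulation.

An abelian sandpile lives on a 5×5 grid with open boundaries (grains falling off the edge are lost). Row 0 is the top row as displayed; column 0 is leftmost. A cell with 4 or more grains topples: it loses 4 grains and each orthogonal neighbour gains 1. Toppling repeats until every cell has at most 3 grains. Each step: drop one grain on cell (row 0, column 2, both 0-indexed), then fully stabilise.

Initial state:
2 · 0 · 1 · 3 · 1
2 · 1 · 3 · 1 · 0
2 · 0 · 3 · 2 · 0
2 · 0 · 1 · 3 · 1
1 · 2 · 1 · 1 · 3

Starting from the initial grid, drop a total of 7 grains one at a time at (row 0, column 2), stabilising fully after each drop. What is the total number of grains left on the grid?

40

t=0: 2 · 0 · 1 · 3 · 1
2 · 1 · 3 · 1 · 0
2 · 0 · 3 · 2 · 0
2 · 0 · 1 · 3 · 1
1 · 2 · 1 · 1 · 3
t=1: 2 · 0 · 2 · 3 · 1
2 · 1 · 3 · 1 · 0
2 · 0 · 3 · 2 · 0
2 · 0 · 1 · 3 · 1
1 · 2 · 1 · 1 · 3
t=2: 2 · 0 · 3 · 3 · 1
2 · 1 · 3 · 1 · 0
2 · 0 · 3 · 2 · 0
2 · 0 · 1 · 3 · 1
1 · 2 · 1 · 1 · 3
t=3: 2 · 1 · 2 · 0 · 2
2 · 2 · 1 · 3 · 0
2 · 1 · 0 · 3 · 0
2 · 0 · 2 · 3 · 1
1 · 2 · 1 · 1 · 3
t=4: 2 · 1 · 3 · 0 · 2
2 · 2 · 1 · 3 · 0
2 · 1 · 0 · 3 · 0
2 · 0 · 2 · 3 · 1
1 · 2 · 1 · 1 · 3
t=5: 2 · 2 · 0 · 1 · 2
2 · 2 · 2 · 3 · 0
2 · 1 · 0 · 3 · 0
2 · 0 · 2 · 3 · 1
1 · 2 · 1 · 1 · 3
t=6: 2 · 2 · 1 · 1 · 2
2 · 2 · 2 · 3 · 0
2 · 1 · 0 · 3 · 0
2 · 0 · 2 · 3 · 1
1 · 2 · 1 · 1 · 3
t=7: 2 · 2 · 2 · 1 · 2
2 · 2 · 2 · 3 · 0
2 · 1 · 0 · 3 · 0
2 · 0 · 2 · 3 · 1
1 · 2 · 1 · 1 · 3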